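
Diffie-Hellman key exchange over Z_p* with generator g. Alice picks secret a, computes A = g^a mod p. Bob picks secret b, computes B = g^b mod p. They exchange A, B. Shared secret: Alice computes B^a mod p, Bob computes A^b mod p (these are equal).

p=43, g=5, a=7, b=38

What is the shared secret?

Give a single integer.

A = 5^7 mod 43  (bits of 7 = 111)
  bit 0 = 1: r = r^2 * 5 mod 43 = 1^2 * 5 = 1*5 = 5
  bit 1 = 1: r = r^2 * 5 mod 43 = 5^2 * 5 = 25*5 = 39
  bit 2 = 1: r = r^2 * 5 mod 43 = 39^2 * 5 = 16*5 = 37
  -> A = 37
B = 5^38 mod 43  (bits of 38 = 100110)
  bit 0 = 1: r = r^2 * 5 mod 43 = 1^2 * 5 = 1*5 = 5
  bit 1 = 0: r = r^2 mod 43 = 5^2 = 25
  bit 2 = 0: r = r^2 mod 43 = 25^2 = 23
  bit 3 = 1: r = r^2 * 5 mod 43 = 23^2 * 5 = 13*5 = 22
  bit 4 = 1: r = r^2 * 5 mod 43 = 22^2 * 5 = 11*5 = 12
  bit 5 = 0: r = r^2 mod 43 = 12^2 = 15
  -> B = 15
s = B^a = 15^7 mod 43  (bits of 7 = 111)
  bit 0 = 1: r = r^2 * 15 mod 43 = 1^2 * 15 = 1*15 = 15
  bit 1 = 1: r = r^2 * 15 mod 43 = 15^2 * 15 = 10*15 = 21
  bit 2 = 1: r = r^2 * 15 mod 43 = 21^2 * 15 = 11*15 = 36
  -> s = B^a = 36

Answer: 36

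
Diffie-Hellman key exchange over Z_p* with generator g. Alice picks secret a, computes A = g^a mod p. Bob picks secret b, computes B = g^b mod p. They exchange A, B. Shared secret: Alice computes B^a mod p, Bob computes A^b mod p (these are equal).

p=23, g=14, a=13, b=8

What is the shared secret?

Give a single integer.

A = 14^13 mod 23  (bits of 13 = 1101)
  bit 0 = 1: r = r^2 * 14 mod 23 = 1^2 * 14 = 1*14 = 14
  bit 1 = 1: r = r^2 * 14 mod 23 = 14^2 * 14 = 12*14 = 7
  bit 2 = 0: r = r^2 mod 23 = 7^2 = 3
  bit 3 = 1: r = r^2 * 14 mod 23 = 3^2 * 14 = 9*14 = 11
  -> A = 11
B = 14^8 mod 23  (bits of 8 = 1000)
  bit 0 = 1: r = r^2 * 14 mod 23 = 1^2 * 14 = 1*14 = 14
  bit 1 = 0: r = r^2 mod 23 = 14^2 = 12
  bit 2 = 0: r = r^2 mod 23 = 12^2 = 6
  bit 3 = 0: r = r^2 mod 23 = 6^2 = 13
  -> B = 13
s = B^a = 13^13 mod 23  (bits of 13 = 1101)
  bit 0 = 1: r = r^2 * 13 mod 23 = 1^2 * 13 = 1*13 = 13
  bit 1 = 1: r = r^2 * 13 mod 23 = 13^2 * 13 = 8*13 = 12
  bit 2 = 0: r = r^2 mod 23 = 12^2 = 6
  bit 3 = 1: r = r^2 * 13 mod 23 = 6^2 * 13 = 13*13 = 8
  -> s = B^a = 8

Answer: 8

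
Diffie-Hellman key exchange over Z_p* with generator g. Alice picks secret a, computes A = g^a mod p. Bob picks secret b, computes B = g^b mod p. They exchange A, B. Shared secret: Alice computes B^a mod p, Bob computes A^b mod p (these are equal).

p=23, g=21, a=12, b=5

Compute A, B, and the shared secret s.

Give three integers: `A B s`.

Answer: 2 14 9

Derivation:
A = 21^12 mod 23  (bits of 12 = 1100)
  bit 0 = 1: r = r^2 * 21 mod 23 = 1^2 * 21 = 1*21 = 21
  bit 1 = 1: r = r^2 * 21 mod 23 = 21^2 * 21 = 4*21 = 15
  bit 2 = 0: r = r^2 mod 23 = 15^2 = 18
  bit 3 = 0: r = r^2 mod 23 = 18^2 = 2
  -> A = 2
B = 21^5 mod 23  (bits of 5 = 101)
  bit 0 = 1: r = r^2 * 21 mod 23 = 1^2 * 21 = 1*21 = 21
  bit 1 = 0: r = r^2 mod 23 = 21^2 = 4
  bit 2 = 1: r = r^2 * 21 mod 23 = 4^2 * 21 = 16*21 = 14
  -> B = 14
s = B^a = 14^12 mod 23  (bits of 12 = 1100)
  bit 0 = 1: r = r^2 * 14 mod 23 = 1^2 * 14 = 1*14 = 14
  bit 1 = 1: r = r^2 * 14 mod 23 = 14^2 * 14 = 12*14 = 7
  bit 2 = 0: r = r^2 mod 23 = 7^2 = 3
  bit 3 = 0: r = r^2 mod 23 = 3^2 = 9
  -> s = B^a = 9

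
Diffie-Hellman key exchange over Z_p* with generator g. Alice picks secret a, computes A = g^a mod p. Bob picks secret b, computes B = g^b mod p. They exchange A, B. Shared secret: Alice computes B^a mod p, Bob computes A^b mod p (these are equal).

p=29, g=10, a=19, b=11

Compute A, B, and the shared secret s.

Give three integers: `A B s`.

A = 10^19 mod 29  (bits of 19 = 10011)
  bit 0 = 1: r = r^2 * 10 mod 29 = 1^2 * 10 = 1*10 = 10
  bit 1 = 0: r = r^2 mod 29 = 10^2 = 13
  bit 2 = 0: r = r^2 mod 29 = 13^2 = 24
  bit 3 = 1: r = r^2 * 10 mod 29 = 24^2 * 10 = 25*10 = 18
  bit 4 = 1: r = r^2 * 10 mod 29 = 18^2 * 10 = 5*10 = 21
  -> A = 21
B = 10^11 mod 29  (bits of 11 = 1011)
  bit 0 = 1: r = r^2 * 10 mod 29 = 1^2 * 10 = 1*10 = 10
  bit 1 = 0: r = r^2 mod 29 = 10^2 = 13
  bit 2 = 1: r = r^2 * 10 mod 29 = 13^2 * 10 = 24*10 = 8
  bit 3 = 1: r = r^2 * 10 mod 29 = 8^2 * 10 = 6*10 = 2
  -> B = 2
s = B^a = 2^19 mod 29  (bits of 19 = 10011)
  bit 0 = 1: r = r^2 * 2 mod 29 = 1^2 * 2 = 1*2 = 2
  bit 1 = 0: r = r^2 mod 29 = 2^2 = 4
  bit 2 = 0: r = r^2 mod 29 = 4^2 = 16
  bit 3 = 1: r = r^2 * 2 mod 29 = 16^2 * 2 = 24*2 = 19
  bit 4 = 1: r = r^2 * 2 mod 29 = 19^2 * 2 = 13*2 = 26
  -> s = B^a = 26

Answer: 21 2 26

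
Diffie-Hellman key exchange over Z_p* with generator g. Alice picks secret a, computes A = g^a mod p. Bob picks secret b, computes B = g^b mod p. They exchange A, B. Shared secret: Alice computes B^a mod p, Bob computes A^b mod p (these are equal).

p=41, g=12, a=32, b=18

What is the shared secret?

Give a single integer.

A = 12^32 mod 41  (bits of 32 = 100000)
  bit 0 = 1: r = r^2 * 12 mod 41 = 1^2 * 12 = 1*12 = 12
  bit 1 = 0: r = r^2 mod 41 = 12^2 = 21
  bit 2 = 0: r = r^2 mod 41 = 21^2 = 31
  bit 3 = 0: r = r^2 mod 41 = 31^2 = 18
  bit 4 = 0: r = r^2 mod 41 = 18^2 = 37
  bit 5 = 0: r = r^2 mod 41 = 37^2 = 16
  -> A = 16
B = 12^18 mod 41  (bits of 18 = 10010)
  bit 0 = 1: r = r^2 * 12 mod 41 = 1^2 * 12 = 1*12 = 12
  bit 1 = 0: r = r^2 mod 41 = 12^2 = 21
  bit 2 = 0: r = r^2 mod 41 = 21^2 = 31
  bit 3 = 1: r = r^2 * 12 mod 41 = 31^2 * 12 = 18*12 = 11
  bit 4 = 0: r = r^2 mod 41 = 11^2 = 39
  -> B = 39
s = B^a = 39^32 mod 41  (bits of 32 = 100000)
  bit 0 = 1: r = r^2 * 39 mod 41 = 1^2 * 39 = 1*39 = 39
  bit 1 = 0: r = r^2 mod 41 = 39^2 = 4
  bit 2 = 0: r = r^2 mod 41 = 4^2 = 16
  bit 3 = 0: r = r^2 mod 41 = 16^2 = 10
  bit 4 = 0: r = r^2 mod 41 = 10^2 = 18
  bit 5 = 0: r = r^2 mod 41 = 18^2 = 37
  -> s = B^a = 37

Answer: 37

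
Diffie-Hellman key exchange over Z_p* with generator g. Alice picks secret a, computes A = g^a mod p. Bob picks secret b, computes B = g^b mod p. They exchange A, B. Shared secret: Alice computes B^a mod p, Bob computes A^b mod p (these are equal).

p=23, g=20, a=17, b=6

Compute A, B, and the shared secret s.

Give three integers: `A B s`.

Answer: 7 16 4

Derivation:
A = 20^17 mod 23  (bits of 17 = 10001)
  bit 0 = 1: r = r^2 * 20 mod 23 = 1^2 * 20 = 1*20 = 20
  bit 1 = 0: r = r^2 mod 23 = 20^2 = 9
  bit 2 = 0: r = r^2 mod 23 = 9^2 = 12
  bit 3 = 0: r = r^2 mod 23 = 12^2 = 6
  bit 4 = 1: r = r^2 * 20 mod 23 = 6^2 * 20 = 13*20 = 7
  -> A = 7
B = 20^6 mod 23  (bits of 6 = 110)
  bit 0 = 1: r = r^2 * 20 mod 23 = 1^2 * 20 = 1*20 = 20
  bit 1 = 1: r = r^2 * 20 mod 23 = 20^2 * 20 = 9*20 = 19
  bit 2 = 0: r = r^2 mod 23 = 19^2 = 16
  -> B = 16
s = B^a = 16^17 mod 23  (bits of 17 = 10001)
  bit 0 = 1: r = r^2 * 16 mod 23 = 1^2 * 16 = 1*16 = 16
  bit 1 = 0: r = r^2 mod 23 = 16^2 = 3
  bit 2 = 0: r = r^2 mod 23 = 3^2 = 9
  bit 3 = 0: r = r^2 mod 23 = 9^2 = 12
  bit 4 = 1: r = r^2 * 16 mod 23 = 12^2 * 16 = 6*16 = 4
  -> s = B^a = 4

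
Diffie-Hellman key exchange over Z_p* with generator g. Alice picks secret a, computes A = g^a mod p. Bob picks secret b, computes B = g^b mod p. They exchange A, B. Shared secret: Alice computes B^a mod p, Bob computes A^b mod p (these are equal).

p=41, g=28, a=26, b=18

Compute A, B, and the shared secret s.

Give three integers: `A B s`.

Answer: 39 8 31

Derivation:
A = 28^26 mod 41  (bits of 26 = 11010)
  bit 0 = 1: r = r^2 * 28 mod 41 = 1^2 * 28 = 1*28 = 28
  bit 1 = 1: r = r^2 * 28 mod 41 = 28^2 * 28 = 5*28 = 17
  bit 2 = 0: r = r^2 mod 41 = 17^2 = 2
  bit 3 = 1: r = r^2 * 28 mod 41 = 2^2 * 28 = 4*28 = 30
  bit 4 = 0: r = r^2 mod 41 = 30^2 = 39
  -> A = 39
B = 28^18 mod 41  (bits of 18 = 10010)
  bit 0 = 1: r = r^2 * 28 mod 41 = 1^2 * 28 = 1*28 = 28
  bit 1 = 0: r = r^2 mod 41 = 28^2 = 5
  bit 2 = 0: r = r^2 mod 41 = 5^2 = 25
  bit 3 = 1: r = r^2 * 28 mod 41 = 25^2 * 28 = 10*28 = 34
  bit 4 = 0: r = r^2 mod 41 = 34^2 = 8
  -> B = 8
s = B^a = 8^26 mod 41  (bits of 26 = 11010)
  bit 0 = 1: r = r^2 * 8 mod 41 = 1^2 * 8 = 1*8 = 8
  bit 1 = 1: r = r^2 * 8 mod 41 = 8^2 * 8 = 23*8 = 20
  bit 2 = 0: r = r^2 mod 41 = 20^2 = 31
  bit 3 = 1: r = r^2 * 8 mod 41 = 31^2 * 8 = 18*8 = 21
  bit 4 = 0: r = r^2 mod 41 = 21^2 = 31
  -> s = B^a = 31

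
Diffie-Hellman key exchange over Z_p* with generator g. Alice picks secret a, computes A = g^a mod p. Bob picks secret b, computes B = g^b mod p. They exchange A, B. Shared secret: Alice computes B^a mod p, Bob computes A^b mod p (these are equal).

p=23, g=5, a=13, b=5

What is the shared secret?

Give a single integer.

A = 5^13 mod 23  (bits of 13 = 1101)
  bit 0 = 1: r = r^2 * 5 mod 23 = 1^2 * 5 = 1*5 = 5
  bit 1 = 1: r = r^2 * 5 mod 23 = 5^2 * 5 = 2*5 = 10
  bit 2 = 0: r = r^2 mod 23 = 10^2 = 8
  bit 3 = 1: r = r^2 * 5 mod 23 = 8^2 * 5 = 18*5 = 21
  -> A = 21
B = 5^5 mod 23  (bits of 5 = 101)
  bit 0 = 1: r = r^2 * 5 mod 23 = 1^2 * 5 = 1*5 = 5
  bit 1 = 0: r = r^2 mod 23 = 5^2 = 2
  bit 2 = 1: r = r^2 * 5 mod 23 = 2^2 * 5 = 4*5 = 20
  -> B = 20
s = B^a = 20^13 mod 23  (bits of 13 = 1101)
  bit 0 = 1: r = r^2 * 20 mod 23 = 1^2 * 20 = 1*20 = 20
  bit 1 = 1: r = r^2 * 20 mod 23 = 20^2 * 20 = 9*20 = 19
  bit 2 = 0: r = r^2 mod 23 = 19^2 = 16
  bit 3 = 1: r = r^2 * 20 mod 23 = 16^2 * 20 = 3*20 = 14
  -> s = B^a = 14

Answer: 14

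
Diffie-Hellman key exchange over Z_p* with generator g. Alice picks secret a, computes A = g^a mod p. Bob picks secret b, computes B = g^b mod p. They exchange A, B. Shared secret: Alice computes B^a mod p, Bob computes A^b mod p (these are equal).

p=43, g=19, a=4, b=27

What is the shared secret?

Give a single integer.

A = 19^4 mod 43  (bits of 4 = 100)
  bit 0 = 1: r = r^2 * 19 mod 43 = 1^2 * 19 = 1*19 = 19
  bit 1 = 0: r = r^2 mod 43 = 19^2 = 17
  bit 2 = 0: r = r^2 mod 43 = 17^2 = 31
  -> A = 31
B = 19^27 mod 43  (bits of 27 = 11011)
  bit 0 = 1: r = r^2 * 19 mod 43 = 1^2 * 19 = 1*19 = 19
  bit 1 = 1: r = r^2 * 19 mod 43 = 19^2 * 19 = 17*19 = 22
  bit 2 = 0: r = r^2 mod 43 = 22^2 = 11
  bit 3 = 1: r = r^2 * 19 mod 43 = 11^2 * 19 = 35*19 = 20
  bit 4 = 1: r = r^2 * 19 mod 43 = 20^2 * 19 = 13*19 = 32
  -> B = 32
s = B^a = 32^4 mod 43  (bits of 4 = 100)
  bit 0 = 1: r = r^2 * 32 mod 43 = 1^2 * 32 = 1*32 = 32
  bit 1 = 0: r = r^2 mod 43 = 32^2 = 35
  bit 2 = 0: r = r^2 mod 43 = 35^2 = 21
  -> s = B^a = 21

Answer: 21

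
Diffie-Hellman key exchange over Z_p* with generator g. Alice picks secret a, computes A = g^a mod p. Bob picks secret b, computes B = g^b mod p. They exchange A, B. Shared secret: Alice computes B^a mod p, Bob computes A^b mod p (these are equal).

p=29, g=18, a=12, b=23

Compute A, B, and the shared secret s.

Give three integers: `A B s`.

A = 18^12 mod 29  (bits of 12 = 1100)
  bit 0 = 1: r = r^2 * 18 mod 29 = 1^2 * 18 = 1*18 = 18
  bit 1 = 1: r = r^2 * 18 mod 29 = 18^2 * 18 = 5*18 = 3
  bit 2 = 0: r = r^2 mod 29 = 3^2 = 9
  bit 3 = 0: r = r^2 mod 29 = 9^2 = 23
  -> A = 23
B = 18^23 mod 29  (bits of 23 = 10111)
  bit 0 = 1: r = r^2 * 18 mod 29 = 1^2 * 18 = 1*18 = 18
  bit 1 = 0: r = r^2 mod 29 = 18^2 = 5
  bit 2 = 1: r = r^2 * 18 mod 29 = 5^2 * 18 = 25*18 = 15
  bit 3 = 1: r = r^2 * 18 mod 29 = 15^2 * 18 = 22*18 = 19
  bit 4 = 1: r = r^2 * 18 mod 29 = 19^2 * 18 = 13*18 = 2
  -> B = 2
s = B^a = 2^12 mod 29  (bits of 12 = 1100)
  bit 0 = 1: r = r^2 * 2 mod 29 = 1^2 * 2 = 1*2 = 2
  bit 1 = 1: r = r^2 * 2 mod 29 = 2^2 * 2 = 4*2 = 8
  bit 2 = 0: r = r^2 mod 29 = 8^2 = 6
  bit 3 = 0: r = r^2 mod 29 = 6^2 = 7
  -> s = B^a = 7

Answer: 23 2 7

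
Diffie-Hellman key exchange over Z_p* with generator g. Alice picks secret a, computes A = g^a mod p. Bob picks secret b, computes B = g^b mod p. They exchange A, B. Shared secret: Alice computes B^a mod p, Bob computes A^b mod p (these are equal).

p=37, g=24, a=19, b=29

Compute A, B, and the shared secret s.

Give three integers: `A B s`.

Answer: 13 15 22

Derivation:
A = 24^19 mod 37  (bits of 19 = 10011)
  bit 0 = 1: r = r^2 * 24 mod 37 = 1^2 * 24 = 1*24 = 24
  bit 1 = 0: r = r^2 mod 37 = 24^2 = 21
  bit 2 = 0: r = r^2 mod 37 = 21^2 = 34
  bit 3 = 1: r = r^2 * 24 mod 37 = 34^2 * 24 = 9*24 = 31
  bit 4 = 1: r = r^2 * 24 mod 37 = 31^2 * 24 = 36*24 = 13
  -> A = 13
B = 24^29 mod 37  (bits of 29 = 11101)
  bit 0 = 1: r = r^2 * 24 mod 37 = 1^2 * 24 = 1*24 = 24
  bit 1 = 1: r = r^2 * 24 mod 37 = 24^2 * 24 = 21*24 = 23
  bit 2 = 1: r = r^2 * 24 mod 37 = 23^2 * 24 = 11*24 = 5
  bit 3 = 0: r = r^2 mod 37 = 5^2 = 25
  bit 4 = 1: r = r^2 * 24 mod 37 = 25^2 * 24 = 33*24 = 15
  -> B = 15
s = B^a = 15^19 mod 37  (bits of 19 = 10011)
  bit 0 = 1: r = r^2 * 15 mod 37 = 1^2 * 15 = 1*15 = 15
  bit 1 = 0: r = r^2 mod 37 = 15^2 = 3
  bit 2 = 0: r = r^2 mod 37 = 3^2 = 9
  bit 3 = 1: r = r^2 * 15 mod 37 = 9^2 * 15 = 7*15 = 31
  bit 4 = 1: r = r^2 * 15 mod 37 = 31^2 * 15 = 36*15 = 22
  -> s = B^a = 22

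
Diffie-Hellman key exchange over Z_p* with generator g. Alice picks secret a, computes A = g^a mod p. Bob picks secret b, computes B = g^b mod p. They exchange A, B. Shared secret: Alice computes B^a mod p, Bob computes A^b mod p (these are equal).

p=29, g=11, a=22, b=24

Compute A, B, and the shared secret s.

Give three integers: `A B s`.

A = 11^22 mod 29  (bits of 22 = 10110)
  bit 0 = 1: r = r^2 * 11 mod 29 = 1^2 * 11 = 1*11 = 11
  bit 1 = 0: r = r^2 mod 29 = 11^2 = 5
  bit 2 = 1: r = r^2 * 11 mod 29 = 5^2 * 11 = 25*11 = 14
  bit 3 = 1: r = r^2 * 11 mod 29 = 14^2 * 11 = 22*11 = 10
  bit 4 = 0: r = r^2 mod 29 = 10^2 = 13
  -> A = 13
B = 11^24 mod 29  (bits of 24 = 11000)
  bit 0 = 1: r = r^2 * 11 mod 29 = 1^2 * 11 = 1*11 = 11
  bit 1 = 1: r = r^2 * 11 mod 29 = 11^2 * 11 = 5*11 = 26
  bit 2 = 0: r = r^2 mod 29 = 26^2 = 9
  bit 3 = 0: r = r^2 mod 29 = 9^2 = 23
  bit 4 = 0: r = r^2 mod 29 = 23^2 = 7
  -> B = 7
s = B^a = 7^22 mod 29  (bits of 22 = 10110)
  bit 0 = 1: r = r^2 * 7 mod 29 = 1^2 * 7 = 1*7 = 7
  bit 1 = 0: r = r^2 mod 29 = 7^2 = 20
  bit 2 = 1: r = r^2 * 7 mod 29 = 20^2 * 7 = 23*7 = 16
  bit 3 = 1: r = r^2 * 7 mod 29 = 16^2 * 7 = 24*7 = 23
  bit 4 = 0: r = r^2 mod 29 = 23^2 = 7
  -> s = B^a = 7

Answer: 13 7 7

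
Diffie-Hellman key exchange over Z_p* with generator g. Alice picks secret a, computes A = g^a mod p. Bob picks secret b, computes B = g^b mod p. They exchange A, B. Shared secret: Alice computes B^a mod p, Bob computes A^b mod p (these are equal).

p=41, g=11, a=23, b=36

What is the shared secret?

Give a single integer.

A = 11^23 mod 41  (bits of 23 = 10111)
  bit 0 = 1: r = r^2 * 11 mod 41 = 1^2 * 11 = 1*11 = 11
  bit 1 = 0: r = r^2 mod 41 = 11^2 = 39
  bit 2 = 1: r = r^2 * 11 mod 41 = 39^2 * 11 = 4*11 = 3
  bit 3 = 1: r = r^2 * 11 mod 41 = 3^2 * 11 = 9*11 = 17
  bit 4 = 1: r = r^2 * 11 mod 41 = 17^2 * 11 = 2*11 = 22
  -> A = 22
B = 11^36 mod 41  (bits of 36 = 100100)
  bit 0 = 1: r = r^2 * 11 mod 41 = 1^2 * 11 = 1*11 = 11
  bit 1 = 0: r = r^2 mod 41 = 11^2 = 39
  bit 2 = 0: r = r^2 mod 41 = 39^2 = 4
  bit 3 = 1: r = r^2 * 11 mod 41 = 4^2 * 11 = 16*11 = 12
  bit 4 = 0: r = r^2 mod 41 = 12^2 = 21
  bit 5 = 0: r = r^2 mod 41 = 21^2 = 31
  -> B = 31
s = B^a = 31^23 mod 41  (bits of 23 = 10111)
  bit 0 = 1: r = r^2 * 31 mod 41 = 1^2 * 31 = 1*31 = 31
  bit 1 = 0: r = r^2 mod 41 = 31^2 = 18
  bit 2 = 1: r = r^2 * 31 mod 41 = 18^2 * 31 = 37*31 = 40
  bit 3 = 1: r = r^2 * 31 mod 41 = 40^2 * 31 = 1*31 = 31
  bit 4 = 1: r = r^2 * 31 mod 41 = 31^2 * 31 = 18*31 = 25
  -> s = B^a = 25

Answer: 25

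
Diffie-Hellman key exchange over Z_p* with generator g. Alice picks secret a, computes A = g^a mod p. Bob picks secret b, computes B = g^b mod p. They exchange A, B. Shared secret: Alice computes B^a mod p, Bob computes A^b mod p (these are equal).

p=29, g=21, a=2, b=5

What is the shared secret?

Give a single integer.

Answer: 4

Derivation:
A = 21^2 mod 29  (bits of 2 = 10)
  bit 0 = 1: r = r^2 * 21 mod 29 = 1^2 * 21 = 1*21 = 21
  bit 1 = 0: r = r^2 mod 29 = 21^2 = 6
  -> A = 6
B = 21^5 mod 29  (bits of 5 = 101)
  bit 0 = 1: r = r^2 * 21 mod 29 = 1^2 * 21 = 1*21 = 21
  bit 1 = 0: r = r^2 mod 29 = 21^2 = 6
  bit 2 = 1: r = r^2 * 21 mod 29 = 6^2 * 21 = 7*21 = 2
  -> B = 2
s = B^a = 2^2 mod 29  (bits of 2 = 10)
  bit 0 = 1: r = r^2 * 2 mod 29 = 1^2 * 2 = 1*2 = 2
  bit 1 = 0: r = r^2 mod 29 = 2^2 = 4
  -> s = B^a = 4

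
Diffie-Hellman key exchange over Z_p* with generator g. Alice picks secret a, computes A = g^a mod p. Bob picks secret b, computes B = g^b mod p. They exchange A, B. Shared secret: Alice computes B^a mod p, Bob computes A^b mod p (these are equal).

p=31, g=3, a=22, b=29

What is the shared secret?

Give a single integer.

Answer: 20

Derivation:
A = 3^22 mod 31  (bits of 22 = 10110)
  bit 0 = 1: r = r^2 * 3 mod 31 = 1^2 * 3 = 1*3 = 3
  bit 1 = 0: r = r^2 mod 31 = 3^2 = 9
  bit 2 = 1: r = r^2 * 3 mod 31 = 9^2 * 3 = 19*3 = 26
  bit 3 = 1: r = r^2 * 3 mod 31 = 26^2 * 3 = 25*3 = 13
  bit 4 = 0: r = r^2 mod 31 = 13^2 = 14
  -> A = 14
B = 3^29 mod 31  (bits of 29 = 11101)
  bit 0 = 1: r = r^2 * 3 mod 31 = 1^2 * 3 = 1*3 = 3
  bit 1 = 1: r = r^2 * 3 mod 31 = 3^2 * 3 = 9*3 = 27
  bit 2 = 1: r = r^2 * 3 mod 31 = 27^2 * 3 = 16*3 = 17
  bit 3 = 0: r = r^2 mod 31 = 17^2 = 10
  bit 4 = 1: r = r^2 * 3 mod 31 = 10^2 * 3 = 7*3 = 21
  -> B = 21
s = B^a = 21^22 mod 31  (bits of 22 = 10110)
  bit 0 = 1: r = r^2 * 21 mod 31 = 1^2 * 21 = 1*21 = 21
  bit 1 = 0: r = r^2 mod 31 = 21^2 = 7
  bit 2 = 1: r = r^2 * 21 mod 31 = 7^2 * 21 = 18*21 = 6
  bit 3 = 1: r = r^2 * 21 mod 31 = 6^2 * 21 = 5*21 = 12
  bit 4 = 0: r = r^2 mod 31 = 12^2 = 20
  -> s = B^a = 20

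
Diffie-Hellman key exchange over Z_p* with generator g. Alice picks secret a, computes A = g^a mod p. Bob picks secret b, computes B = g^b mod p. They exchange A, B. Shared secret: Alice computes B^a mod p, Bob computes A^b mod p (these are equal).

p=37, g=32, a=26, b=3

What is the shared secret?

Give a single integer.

A = 32^26 mod 37  (bits of 26 = 11010)
  bit 0 = 1: r = r^2 * 32 mod 37 = 1^2 * 32 = 1*32 = 32
  bit 1 = 1: r = r^2 * 32 mod 37 = 32^2 * 32 = 25*32 = 23
  bit 2 = 0: r = r^2 mod 37 = 23^2 = 11
  bit 3 = 1: r = r^2 * 32 mod 37 = 11^2 * 32 = 10*32 = 24
  bit 4 = 0: r = r^2 mod 37 = 24^2 = 21
  -> A = 21
B = 32^3 mod 37  (bits of 3 = 11)
  bit 0 = 1: r = r^2 * 32 mod 37 = 1^2 * 32 = 1*32 = 32
  bit 1 = 1: r = r^2 * 32 mod 37 = 32^2 * 32 = 25*32 = 23
  -> B = 23
s = B^a = 23^26 mod 37  (bits of 26 = 11010)
  bit 0 = 1: r = r^2 * 23 mod 37 = 1^2 * 23 = 1*23 = 23
  bit 1 = 1: r = r^2 * 23 mod 37 = 23^2 * 23 = 11*23 = 31
  bit 2 = 0: r = r^2 mod 37 = 31^2 = 36
  bit 3 = 1: r = r^2 * 23 mod 37 = 36^2 * 23 = 1*23 = 23
  bit 4 = 0: r = r^2 mod 37 = 23^2 = 11
  -> s = B^a = 11

Answer: 11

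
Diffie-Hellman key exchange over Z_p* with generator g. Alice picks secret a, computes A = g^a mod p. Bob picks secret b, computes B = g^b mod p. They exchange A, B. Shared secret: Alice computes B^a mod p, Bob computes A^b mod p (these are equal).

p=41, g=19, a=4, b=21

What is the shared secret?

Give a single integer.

Answer: 23

Derivation:
A = 19^4 mod 41  (bits of 4 = 100)
  bit 0 = 1: r = r^2 * 19 mod 41 = 1^2 * 19 = 1*19 = 19
  bit 1 = 0: r = r^2 mod 41 = 19^2 = 33
  bit 2 = 0: r = r^2 mod 41 = 33^2 = 23
  -> A = 23
B = 19^21 mod 41  (bits of 21 = 10101)
  bit 0 = 1: r = r^2 * 19 mod 41 = 1^2 * 19 = 1*19 = 19
  bit 1 = 0: r = r^2 mod 41 = 19^2 = 33
  bit 2 = 1: r = r^2 * 19 mod 41 = 33^2 * 19 = 23*19 = 27
  bit 3 = 0: r = r^2 mod 41 = 27^2 = 32
  bit 4 = 1: r = r^2 * 19 mod 41 = 32^2 * 19 = 40*19 = 22
  -> B = 22
s = B^a = 22^4 mod 41  (bits of 4 = 100)
  bit 0 = 1: r = r^2 * 22 mod 41 = 1^2 * 22 = 1*22 = 22
  bit 1 = 0: r = r^2 mod 41 = 22^2 = 33
  bit 2 = 0: r = r^2 mod 41 = 33^2 = 23
  -> s = B^a = 23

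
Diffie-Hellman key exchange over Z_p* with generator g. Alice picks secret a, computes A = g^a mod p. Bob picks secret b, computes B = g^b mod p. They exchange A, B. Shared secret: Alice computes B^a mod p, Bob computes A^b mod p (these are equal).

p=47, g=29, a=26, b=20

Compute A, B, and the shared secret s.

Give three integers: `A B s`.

A = 29^26 mod 47  (bits of 26 = 11010)
  bit 0 = 1: r = r^2 * 29 mod 47 = 1^2 * 29 = 1*29 = 29
  bit 1 = 1: r = r^2 * 29 mod 47 = 29^2 * 29 = 42*29 = 43
  bit 2 = 0: r = r^2 mod 47 = 43^2 = 16
  bit 3 = 1: r = r^2 * 29 mod 47 = 16^2 * 29 = 21*29 = 45
  bit 4 = 0: r = r^2 mod 47 = 45^2 = 4
  -> A = 4
B = 29^20 mod 47  (bits of 20 = 10100)
  bit 0 = 1: r = r^2 * 29 mod 47 = 1^2 * 29 = 1*29 = 29
  bit 1 = 0: r = r^2 mod 47 = 29^2 = 42
  bit 2 = 1: r = r^2 * 29 mod 47 = 42^2 * 29 = 25*29 = 20
  bit 3 = 0: r = r^2 mod 47 = 20^2 = 24
  bit 4 = 0: r = r^2 mod 47 = 24^2 = 12
  -> B = 12
s = B^a = 12^26 mod 47  (bits of 26 = 11010)
  bit 0 = 1: r = r^2 * 12 mod 47 = 1^2 * 12 = 1*12 = 12
  bit 1 = 1: r = r^2 * 12 mod 47 = 12^2 * 12 = 3*12 = 36
  bit 2 = 0: r = r^2 mod 47 = 36^2 = 27
  bit 3 = 1: r = r^2 * 12 mod 47 = 27^2 * 12 = 24*12 = 6
  bit 4 = 0: r = r^2 mod 47 = 6^2 = 36
  -> s = B^a = 36

Answer: 4 12 36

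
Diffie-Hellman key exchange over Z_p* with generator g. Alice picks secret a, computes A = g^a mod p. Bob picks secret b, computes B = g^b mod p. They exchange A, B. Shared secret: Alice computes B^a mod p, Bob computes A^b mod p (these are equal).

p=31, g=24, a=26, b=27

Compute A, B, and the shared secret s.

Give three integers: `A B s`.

A = 24^26 mod 31  (bits of 26 = 11010)
  bit 0 = 1: r = r^2 * 24 mod 31 = 1^2 * 24 = 1*24 = 24
  bit 1 = 1: r = r^2 * 24 mod 31 = 24^2 * 24 = 18*24 = 29
  bit 2 = 0: r = r^2 mod 31 = 29^2 = 4
  bit 3 = 1: r = r^2 * 24 mod 31 = 4^2 * 24 = 16*24 = 12
  bit 4 = 0: r = r^2 mod 31 = 12^2 = 20
  -> A = 20
B = 24^27 mod 31  (bits of 27 = 11011)
  bit 0 = 1: r = r^2 * 24 mod 31 = 1^2 * 24 = 1*24 = 24
  bit 1 = 1: r = r^2 * 24 mod 31 = 24^2 * 24 = 18*24 = 29
  bit 2 = 0: r = r^2 mod 31 = 29^2 = 4
  bit 3 = 1: r = r^2 * 24 mod 31 = 4^2 * 24 = 16*24 = 12
  bit 4 = 1: r = r^2 * 24 mod 31 = 12^2 * 24 = 20*24 = 15
  -> B = 15
s = B^a = 15^26 mod 31  (bits of 26 = 11010)
  bit 0 = 1: r = r^2 * 15 mod 31 = 1^2 * 15 = 1*15 = 15
  bit 1 = 1: r = r^2 * 15 mod 31 = 15^2 * 15 = 8*15 = 27
  bit 2 = 0: r = r^2 mod 31 = 27^2 = 16
  bit 3 = 1: r = r^2 * 15 mod 31 = 16^2 * 15 = 8*15 = 27
  bit 4 = 0: r = r^2 mod 31 = 27^2 = 16
  -> s = B^a = 16

Answer: 20 15 16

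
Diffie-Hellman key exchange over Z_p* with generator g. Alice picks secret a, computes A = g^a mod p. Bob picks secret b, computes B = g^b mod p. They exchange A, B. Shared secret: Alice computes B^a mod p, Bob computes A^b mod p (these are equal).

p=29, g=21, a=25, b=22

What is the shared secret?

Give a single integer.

A = 21^25 mod 29  (bits of 25 = 11001)
  bit 0 = 1: r = r^2 * 21 mod 29 = 1^2 * 21 = 1*21 = 21
  bit 1 = 1: r = r^2 * 21 mod 29 = 21^2 * 21 = 6*21 = 10
  bit 2 = 0: r = r^2 mod 29 = 10^2 = 13
  bit 3 = 0: r = r^2 mod 29 = 13^2 = 24
  bit 4 = 1: r = r^2 * 21 mod 29 = 24^2 * 21 = 25*21 = 3
  -> A = 3
B = 21^22 mod 29  (bits of 22 = 10110)
  bit 0 = 1: r = r^2 * 21 mod 29 = 1^2 * 21 = 1*21 = 21
  bit 1 = 0: r = r^2 mod 29 = 21^2 = 6
  bit 2 = 1: r = r^2 * 21 mod 29 = 6^2 * 21 = 7*21 = 2
  bit 3 = 1: r = r^2 * 21 mod 29 = 2^2 * 21 = 4*21 = 26
  bit 4 = 0: r = r^2 mod 29 = 26^2 = 9
  -> B = 9
s = B^a = 9^25 mod 29  (bits of 25 = 11001)
  bit 0 = 1: r = r^2 * 9 mod 29 = 1^2 * 9 = 1*9 = 9
  bit 1 = 1: r = r^2 * 9 mod 29 = 9^2 * 9 = 23*9 = 4
  bit 2 = 0: r = r^2 mod 29 = 4^2 = 16
  bit 3 = 0: r = r^2 mod 29 = 16^2 = 24
  bit 4 = 1: r = r^2 * 9 mod 29 = 24^2 * 9 = 25*9 = 22
  -> s = B^a = 22

Answer: 22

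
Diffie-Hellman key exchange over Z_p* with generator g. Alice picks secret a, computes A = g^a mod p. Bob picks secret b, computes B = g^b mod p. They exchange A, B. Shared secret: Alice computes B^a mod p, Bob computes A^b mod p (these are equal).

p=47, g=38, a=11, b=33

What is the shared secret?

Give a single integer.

A = 38^11 mod 47  (bits of 11 = 1011)
  bit 0 = 1: r = r^2 * 38 mod 47 = 1^2 * 38 = 1*38 = 38
  bit 1 = 0: r = r^2 mod 47 = 38^2 = 34
  bit 2 = 1: r = r^2 * 38 mod 47 = 34^2 * 38 = 28*38 = 30
  bit 3 = 1: r = r^2 * 38 mod 47 = 30^2 * 38 = 7*38 = 31
  -> A = 31
B = 38^33 mod 47  (bits of 33 = 100001)
  bit 0 = 1: r = r^2 * 38 mod 47 = 1^2 * 38 = 1*38 = 38
  bit 1 = 0: r = r^2 mod 47 = 38^2 = 34
  bit 2 = 0: r = r^2 mod 47 = 34^2 = 28
  bit 3 = 0: r = r^2 mod 47 = 28^2 = 32
  bit 4 = 0: r = r^2 mod 47 = 32^2 = 37
  bit 5 = 1: r = r^2 * 38 mod 47 = 37^2 * 38 = 6*38 = 40
  -> B = 40
s = B^a = 40^11 mod 47  (bits of 11 = 1011)
  bit 0 = 1: r = r^2 * 40 mod 47 = 1^2 * 40 = 1*40 = 40
  bit 1 = 0: r = r^2 mod 47 = 40^2 = 2
  bit 2 = 1: r = r^2 * 40 mod 47 = 2^2 * 40 = 4*40 = 19
  bit 3 = 1: r = r^2 * 40 mod 47 = 19^2 * 40 = 32*40 = 11
  -> s = B^a = 11

Answer: 11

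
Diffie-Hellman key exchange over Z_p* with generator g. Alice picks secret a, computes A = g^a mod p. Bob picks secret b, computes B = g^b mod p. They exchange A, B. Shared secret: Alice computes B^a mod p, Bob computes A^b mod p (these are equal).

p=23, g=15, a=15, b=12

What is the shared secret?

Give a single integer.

Answer: 2

Derivation:
A = 15^15 mod 23  (bits of 15 = 1111)
  bit 0 = 1: r = r^2 * 15 mod 23 = 1^2 * 15 = 1*15 = 15
  bit 1 = 1: r = r^2 * 15 mod 23 = 15^2 * 15 = 18*15 = 17
  bit 2 = 1: r = r^2 * 15 mod 23 = 17^2 * 15 = 13*15 = 11
  bit 3 = 1: r = r^2 * 15 mod 23 = 11^2 * 15 = 6*15 = 21
  -> A = 21
B = 15^12 mod 23  (bits of 12 = 1100)
  bit 0 = 1: r = r^2 * 15 mod 23 = 1^2 * 15 = 1*15 = 15
  bit 1 = 1: r = r^2 * 15 mod 23 = 15^2 * 15 = 18*15 = 17
  bit 2 = 0: r = r^2 mod 23 = 17^2 = 13
  bit 3 = 0: r = r^2 mod 23 = 13^2 = 8
  -> B = 8
s = B^a = 8^15 mod 23  (bits of 15 = 1111)
  bit 0 = 1: r = r^2 * 8 mod 23 = 1^2 * 8 = 1*8 = 8
  bit 1 = 1: r = r^2 * 8 mod 23 = 8^2 * 8 = 18*8 = 6
  bit 2 = 1: r = r^2 * 8 mod 23 = 6^2 * 8 = 13*8 = 12
  bit 3 = 1: r = r^2 * 8 mod 23 = 12^2 * 8 = 6*8 = 2
  -> s = B^a = 2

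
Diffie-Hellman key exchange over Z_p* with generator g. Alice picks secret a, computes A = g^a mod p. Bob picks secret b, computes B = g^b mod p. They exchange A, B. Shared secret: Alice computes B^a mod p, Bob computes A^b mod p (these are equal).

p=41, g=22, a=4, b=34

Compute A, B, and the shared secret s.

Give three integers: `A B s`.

Answer: 23 2 16

Derivation:
A = 22^4 mod 41  (bits of 4 = 100)
  bit 0 = 1: r = r^2 * 22 mod 41 = 1^2 * 22 = 1*22 = 22
  bit 1 = 0: r = r^2 mod 41 = 22^2 = 33
  bit 2 = 0: r = r^2 mod 41 = 33^2 = 23
  -> A = 23
B = 22^34 mod 41  (bits of 34 = 100010)
  bit 0 = 1: r = r^2 * 22 mod 41 = 1^2 * 22 = 1*22 = 22
  bit 1 = 0: r = r^2 mod 41 = 22^2 = 33
  bit 2 = 0: r = r^2 mod 41 = 33^2 = 23
  bit 3 = 0: r = r^2 mod 41 = 23^2 = 37
  bit 4 = 1: r = r^2 * 22 mod 41 = 37^2 * 22 = 16*22 = 24
  bit 5 = 0: r = r^2 mod 41 = 24^2 = 2
  -> B = 2
s = B^a = 2^4 mod 41  (bits of 4 = 100)
  bit 0 = 1: r = r^2 * 2 mod 41 = 1^2 * 2 = 1*2 = 2
  bit 1 = 0: r = r^2 mod 41 = 2^2 = 4
  bit 2 = 0: r = r^2 mod 41 = 4^2 = 16
  -> s = B^a = 16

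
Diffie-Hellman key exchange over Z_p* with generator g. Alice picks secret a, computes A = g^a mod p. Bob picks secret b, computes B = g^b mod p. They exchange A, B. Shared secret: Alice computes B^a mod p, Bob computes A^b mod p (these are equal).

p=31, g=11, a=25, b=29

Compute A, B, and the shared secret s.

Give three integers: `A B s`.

Answer: 26 17 6

Derivation:
A = 11^25 mod 31  (bits of 25 = 11001)
  bit 0 = 1: r = r^2 * 11 mod 31 = 1^2 * 11 = 1*11 = 11
  bit 1 = 1: r = r^2 * 11 mod 31 = 11^2 * 11 = 28*11 = 29
  bit 2 = 0: r = r^2 mod 31 = 29^2 = 4
  bit 3 = 0: r = r^2 mod 31 = 4^2 = 16
  bit 4 = 1: r = r^2 * 11 mod 31 = 16^2 * 11 = 8*11 = 26
  -> A = 26
B = 11^29 mod 31  (bits of 29 = 11101)
  bit 0 = 1: r = r^2 * 11 mod 31 = 1^2 * 11 = 1*11 = 11
  bit 1 = 1: r = r^2 * 11 mod 31 = 11^2 * 11 = 28*11 = 29
  bit 2 = 1: r = r^2 * 11 mod 31 = 29^2 * 11 = 4*11 = 13
  bit 3 = 0: r = r^2 mod 31 = 13^2 = 14
  bit 4 = 1: r = r^2 * 11 mod 31 = 14^2 * 11 = 10*11 = 17
  -> B = 17
s = B^a = 17^25 mod 31  (bits of 25 = 11001)
  bit 0 = 1: r = r^2 * 17 mod 31 = 1^2 * 17 = 1*17 = 17
  bit 1 = 1: r = r^2 * 17 mod 31 = 17^2 * 17 = 10*17 = 15
  bit 2 = 0: r = r^2 mod 31 = 15^2 = 8
  bit 3 = 0: r = r^2 mod 31 = 8^2 = 2
  bit 4 = 1: r = r^2 * 17 mod 31 = 2^2 * 17 = 4*17 = 6
  -> s = B^a = 6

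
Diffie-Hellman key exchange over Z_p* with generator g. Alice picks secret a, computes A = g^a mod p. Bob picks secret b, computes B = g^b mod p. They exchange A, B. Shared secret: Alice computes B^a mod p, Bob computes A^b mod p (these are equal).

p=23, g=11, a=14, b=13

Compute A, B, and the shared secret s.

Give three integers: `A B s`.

A = 11^14 mod 23  (bits of 14 = 1110)
  bit 0 = 1: r = r^2 * 11 mod 23 = 1^2 * 11 = 1*11 = 11
  bit 1 = 1: r = r^2 * 11 mod 23 = 11^2 * 11 = 6*11 = 20
  bit 2 = 1: r = r^2 * 11 mod 23 = 20^2 * 11 = 9*11 = 7
  bit 3 = 0: r = r^2 mod 23 = 7^2 = 3
  -> A = 3
B = 11^13 mod 23  (bits of 13 = 1101)
  bit 0 = 1: r = r^2 * 11 mod 23 = 1^2 * 11 = 1*11 = 11
  bit 1 = 1: r = r^2 * 11 mod 23 = 11^2 * 11 = 6*11 = 20
  bit 2 = 0: r = r^2 mod 23 = 20^2 = 9
  bit 3 = 1: r = r^2 * 11 mod 23 = 9^2 * 11 = 12*11 = 17
  -> B = 17
s = B^a = 17^14 mod 23  (bits of 14 = 1110)
  bit 0 = 1: r = r^2 * 17 mod 23 = 1^2 * 17 = 1*17 = 17
  bit 1 = 1: r = r^2 * 17 mod 23 = 17^2 * 17 = 13*17 = 14
  bit 2 = 1: r = r^2 * 17 mod 23 = 14^2 * 17 = 12*17 = 20
  bit 3 = 0: r = r^2 mod 23 = 20^2 = 9
  -> s = B^a = 9

Answer: 3 17 9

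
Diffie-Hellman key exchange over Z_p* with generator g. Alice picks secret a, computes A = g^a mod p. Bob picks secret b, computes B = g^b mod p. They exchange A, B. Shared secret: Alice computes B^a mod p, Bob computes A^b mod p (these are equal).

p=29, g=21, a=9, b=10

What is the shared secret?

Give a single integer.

Answer: 13

Derivation:
A = 21^9 mod 29  (bits of 9 = 1001)
  bit 0 = 1: r = r^2 * 21 mod 29 = 1^2 * 21 = 1*21 = 21
  bit 1 = 0: r = r^2 mod 29 = 21^2 = 6
  bit 2 = 0: r = r^2 mod 29 = 6^2 = 7
  bit 3 = 1: r = r^2 * 21 mod 29 = 7^2 * 21 = 20*21 = 14
  -> A = 14
B = 21^10 mod 29  (bits of 10 = 1010)
  bit 0 = 1: r = r^2 * 21 mod 29 = 1^2 * 21 = 1*21 = 21
  bit 1 = 0: r = r^2 mod 29 = 21^2 = 6
  bit 2 = 1: r = r^2 * 21 mod 29 = 6^2 * 21 = 7*21 = 2
  bit 3 = 0: r = r^2 mod 29 = 2^2 = 4
  -> B = 4
s = B^a = 4^9 mod 29  (bits of 9 = 1001)
  bit 0 = 1: r = r^2 * 4 mod 29 = 1^2 * 4 = 1*4 = 4
  bit 1 = 0: r = r^2 mod 29 = 4^2 = 16
  bit 2 = 0: r = r^2 mod 29 = 16^2 = 24
  bit 3 = 1: r = r^2 * 4 mod 29 = 24^2 * 4 = 25*4 = 13
  -> s = B^a = 13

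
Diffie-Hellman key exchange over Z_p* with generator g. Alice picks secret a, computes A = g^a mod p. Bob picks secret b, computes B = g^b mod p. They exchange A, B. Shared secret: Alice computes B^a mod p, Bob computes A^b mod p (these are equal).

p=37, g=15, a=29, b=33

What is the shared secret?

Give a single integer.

A = 15^29 mod 37  (bits of 29 = 11101)
  bit 0 = 1: r = r^2 * 15 mod 37 = 1^2 * 15 = 1*15 = 15
  bit 1 = 1: r = r^2 * 15 mod 37 = 15^2 * 15 = 3*15 = 8
  bit 2 = 1: r = r^2 * 15 mod 37 = 8^2 * 15 = 27*15 = 35
  bit 3 = 0: r = r^2 mod 37 = 35^2 = 4
  bit 4 = 1: r = r^2 * 15 mod 37 = 4^2 * 15 = 16*15 = 18
  -> A = 18
B = 15^33 mod 37  (bits of 33 = 100001)
  bit 0 = 1: r = r^2 * 15 mod 37 = 1^2 * 15 = 1*15 = 15
  bit 1 = 0: r = r^2 mod 37 = 15^2 = 3
  bit 2 = 0: r = r^2 mod 37 = 3^2 = 9
  bit 3 = 0: r = r^2 mod 37 = 9^2 = 7
  bit 4 = 0: r = r^2 mod 37 = 7^2 = 12
  bit 5 = 1: r = r^2 * 15 mod 37 = 12^2 * 15 = 33*15 = 14
  -> B = 14
s = B^a = 14^29 mod 37  (bits of 29 = 11101)
  bit 0 = 1: r = r^2 * 14 mod 37 = 1^2 * 14 = 1*14 = 14
  bit 1 = 1: r = r^2 * 14 mod 37 = 14^2 * 14 = 11*14 = 6
  bit 2 = 1: r = r^2 * 14 mod 37 = 6^2 * 14 = 36*14 = 23
  bit 3 = 0: r = r^2 mod 37 = 23^2 = 11
  bit 4 = 1: r = r^2 * 14 mod 37 = 11^2 * 14 = 10*14 = 29
  -> s = B^a = 29

Answer: 29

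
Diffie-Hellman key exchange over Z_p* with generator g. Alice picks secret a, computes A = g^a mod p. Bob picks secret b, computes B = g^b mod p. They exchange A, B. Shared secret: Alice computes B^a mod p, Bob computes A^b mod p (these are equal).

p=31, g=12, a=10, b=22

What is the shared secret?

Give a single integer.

Answer: 25

Derivation:
A = 12^10 mod 31  (bits of 10 = 1010)
  bit 0 = 1: r = r^2 * 12 mod 31 = 1^2 * 12 = 1*12 = 12
  bit 1 = 0: r = r^2 mod 31 = 12^2 = 20
  bit 2 = 1: r = r^2 * 12 mod 31 = 20^2 * 12 = 28*12 = 26
  bit 3 = 0: r = r^2 mod 31 = 26^2 = 25
  -> A = 25
B = 12^22 mod 31  (bits of 22 = 10110)
  bit 0 = 1: r = r^2 * 12 mod 31 = 1^2 * 12 = 1*12 = 12
  bit 1 = 0: r = r^2 mod 31 = 12^2 = 20
  bit 2 = 1: r = r^2 * 12 mod 31 = 20^2 * 12 = 28*12 = 26
  bit 3 = 1: r = r^2 * 12 mod 31 = 26^2 * 12 = 25*12 = 21
  bit 4 = 0: r = r^2 mod 31 = 21^2 = 7
  -> B = 7
s = B^a = 7^10 mod 31  (bits of 10 = 1010)
  bit 0 = 1: r = r^2 * 7 mod 31 = 1^2 * 7 = 1*7 = 7
  bit 1 = 0: r = r^2 mod 31 = 7^2 = 18
  bit 2 = 1: r = r^2 * 7 mod 31 = 18^2 * 7 = 14*7 = 5
  bit 3 = 0: r = r^2 mod 31 = 5^2 = 25
  -> s = B^a = 25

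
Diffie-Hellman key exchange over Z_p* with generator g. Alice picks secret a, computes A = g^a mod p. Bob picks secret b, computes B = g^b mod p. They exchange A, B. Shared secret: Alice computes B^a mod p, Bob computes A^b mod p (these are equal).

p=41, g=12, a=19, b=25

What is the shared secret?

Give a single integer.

A = 12^19 mod 41  (bits of 19 = 10011)
  bit 0 = 1: r = r^2 * 12 mod 41 = 1^2 * 12 = 1*12 = 12
  bit 1 = 0: r = r^2 mod 41 = 12^2 = 21
  bit 2 = 0: r = r^2 mod 41 = 21^2 = 31
  bit 3 = 1: r = r^2 * 12 mod 41 = 31^2 * 12 = 18*12 = 11
  bit 4 = 1: r = r^2 * 12 mod 41 = 11^2 * 12 = 39*12 = 17
  -> A = 17
B = 12^25 mod 41  (bits of 25 = 11001)
  bit 0 = 1: r = r^2 * 12 mod 41 = 1^2 * 12 = 1*12 = 12
  bit 1 = 1: r = r^2 * 12 mod 41 = 12^2 * 12 = 21*12 = 6
  bit 2 = 0: r = r^2 mod 41 = 6^2 = 36
  bit 3 = 0: r = r^2 mod 41 = 36^2 = 25
  bit 4 = 1: r = r^2 * 12 mod 41 = 25^2 * 12 = 10*12 = 38
  -> B = 38
s = B^a = 38^19 mod 41  (bits of 19 = 10011)
  bit 0 = 1: r = r^2 * 38 mod 41 = 1^2 * 38 = 1*38 = 38
  bit 1 = 0: r = r^2 mod 41 = 38^2 = 9
  bit 2 = 0: r = r^2 mod 41 = 9^2 = 40
  bit 3 = 1: r = r^2 * 38 mod 41 = 40^2 * 38 = 1*38 = 38
  bit 4 = 1: r = r^2 * 38 mod 41 = 38^2 * 38 = 9*38 = 14
  -> s = B^a = 14

Answer: 14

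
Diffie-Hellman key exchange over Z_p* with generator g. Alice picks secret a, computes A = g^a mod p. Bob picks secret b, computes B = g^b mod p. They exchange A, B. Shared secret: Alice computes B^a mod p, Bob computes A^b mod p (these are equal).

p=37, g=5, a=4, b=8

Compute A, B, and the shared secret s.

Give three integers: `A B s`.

A = 5^4 mod 37  (bits of 4 = 100)
  bit 0 = 1: r = r^2 * 5 mod 37 = 1^2 * 5 = 1*5 = 5
  bit 1 = 0: r = r^2 mod 37 = 5^2 = 25
  bit 2 = 0: r = r^2 mod 37 = 25^2 = 33
  -> A = 33
B = 5^8 mod 37  (bits of 8 = 1000)
  bit 0 = 1: r = r^2 * 5 mod 37 = 1^2 * 5 = 1*5 = 5
  bit 1 = 0: r = r^2 mod 37 = 5^2 = 25
  bit 2 = 0: r = r^2 mod 37 = 25^2 = 33
  bit 3 = 0: r = r^2 mod 37 = 33^2 = 16
  -> B = 16
s = B^a = 16^4 mod 37  (bits of 4 = 100)
  bit 0 = 1: r = r^2 * 16 mod 37 = 1^2 * 16 = 1*16 = 16
  bit 1 = 0: r = r^2 mod 37 = 16^2 = 34
  bit 2 = 0: r = r^2 mod 37 = 34^2 = 9
  -> s = B^a = 9

Answer: 33 16 9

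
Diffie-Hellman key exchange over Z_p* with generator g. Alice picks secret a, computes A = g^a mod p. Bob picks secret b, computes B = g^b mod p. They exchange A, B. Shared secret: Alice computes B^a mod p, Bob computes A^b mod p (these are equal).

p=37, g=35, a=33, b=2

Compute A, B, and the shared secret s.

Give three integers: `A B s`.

A = 35^33 mod 37  (bits of 33 = 100001)
  bit 0 = 1: r = r^2 * 35 mod 37 = 1^2 * 35 = 1*35 = 35
  bit 1 = 0: r = r^2 mod 37 = 35^2 = 4
  bit 2 = 0: r = r^2 mod 37 = 4^2 = 16
  bit 3 = 0: r = r^2 mod 37 = 16^2 = 34
  bit 4 = 0: r = r^2 mod 37 = 34^2 = 9
  bit 5 = 1: r = r^2 * 35 mod 37 = 9^2 * 35 = 7*35 = 23
  -> A = 23
B = 35^2 mod 37  (bits of 2 = 10)
  bit 0 = 1: r = r^2 * 35 mod 37 = 1^2 * 35 = 1*35 = 35
  bit 1 = 0: r = r^2 mod 37 = 35^2 = 4
  -> B = 4
s = B^a = 4^33 mod 37  (bits of 33 = 100001)
  bit 0 = 1: r = r^2 * 4 mod 37 = 1^2 * 4 = 1*4 = 4
  bit 1 = 0: r = r^2 mod 37 = 4^2 = 16
  bit 2 = 0: r = r^2 mod 37 = 16^2 = 34
  bit 3 = 0: r = r^2 mod 37 = 34^2 = 9
  bit 4 = 0: r = r^2 mod 37 = 9^2 = 7
  bit 5 = 1: r = r^2 * 4 mod 37 = 7^2 * 4 = 12*4 = 11
  -> s = B^a = 11

Answer: 23 4 11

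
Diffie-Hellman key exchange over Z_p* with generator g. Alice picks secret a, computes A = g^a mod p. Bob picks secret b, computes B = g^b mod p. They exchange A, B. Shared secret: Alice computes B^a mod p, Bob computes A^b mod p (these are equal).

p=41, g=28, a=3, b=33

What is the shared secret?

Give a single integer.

A = 28^3 mod 41  (bits of 3 = 11)
  bit 0 = 1: r = r^2 * 28 mod 41 = 1^2 * 28 = 1*28 = 28
  bit 1 = 1: r = r^2 * 28 mod 41 = 28^2 * 28 = 5*28 = 17
  -> A = 17
B = 28^33 mod 41  (bits of 33 = 100001)
  bit 0 = 1: r = r^2 * 28 mod 41 = 1^2 * 28 = 1*28 = 28
  bit 1 = 0: r = r^2 mod 41 = 28^2 = 5
  bit 2 = 0: r = r^2 mod 41 = 5^2 = 25
  bit 3 = 0: r = r^2 mod 41 = 25^2 = 10
  bit 4 = 0: r = r^2 mod 41 = 10^2 = 18
  bit 5 = 1: r = r^2 * 28 mod 41 = 18^2 * 28 = 37*28 = 11
  -> B = 11
s = B^a = 11^3 mod 41  (bits of 3 = 11)
  bit 0 = 1: r = r^2 * 11 mod 41 = 1^2 * 11 = 1*11 = 11
  bit 1 = 1: r = r^2 * 11 mod 41 = 11^2 * 11 = 39*11 = 19
  -> s = B^a = 19

Answer: 19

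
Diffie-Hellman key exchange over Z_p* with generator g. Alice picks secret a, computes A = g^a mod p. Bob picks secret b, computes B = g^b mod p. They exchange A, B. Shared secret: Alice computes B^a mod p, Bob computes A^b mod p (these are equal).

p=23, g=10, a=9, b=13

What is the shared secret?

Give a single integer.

Answer: 14

Derivation:
A = 10^9 mod 23  (bits of 9 = 1001)
  bit 0 = 1: r = r^2 * 10 mod 23 = 1^2 * 10 = 1*10 = 10
  bit 1 = 0: r = r^2 mod 23 = 10^2 = 8
  bit 2 = 0: r = r^2 mod 23 = 8^2 = 18
  bit 3 = 1: r = r^2 * 10 mod 23 = 18^2 * 10 = 2*10 = 20
  -> A = 20
B = 10^13 mod 23  (bits of 13 = 1101)
  bit 0 = 1: r = r^2 * 10 mod 23 = 1^2 * 10 = 1*10 = 10
  bit 1 = 1: r = r^2 * 10 mod 23 = 10^2 * 10 = 8*10 = 11
  bit 2 = 0: r = r^2 mod 23 = 11^2 = 6
  bit 3 = 1: r = r^2 * 10 mod 23 = 6^2 * 10 = 13*10 = 15
  -> B = 15
s = B^a = 15^9 mod 23  (bits of 9 = 1001)
  bit 0 = 1: r = r^2 * 15 mod 23 = 1^2 * 15 = 1*15 = 15
  bit 1 = 0: r = r^2 mod 23 = 15^2 = 18
  bit 2 = 0: r = r^2 mod 23 = 18^2 = 2
  bit 3 = 1: r = r^2 * 15 mod 23 = 2^2 * 15 = 4*15 = 14
  -> s = B^a = 14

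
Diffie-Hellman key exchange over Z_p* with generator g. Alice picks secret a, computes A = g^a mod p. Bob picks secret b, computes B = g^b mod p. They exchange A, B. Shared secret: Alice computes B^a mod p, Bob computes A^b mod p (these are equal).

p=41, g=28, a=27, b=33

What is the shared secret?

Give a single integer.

A = 28^27 mod 41  (bits of 27 = 11011)
  bit 0 = 1: r = r^2 * 28 mod 41 = 1^2 * 28 = 1*28 = 28
  bit 1 = 1: r = r^2 * 28 mod 41 = 28^2 * 28 = 5*28 = 17
  bit 2 = 0: r = r^2 mod 41 = 17^2 = 2
  bit 3 = 1: r = r^2 * 28 mod 41 = 2^2 * 28 = 4*28 = 30
  bit 4 = 1: r = r^2 * 28 mod 41 = 30^2 * 28 = 39*28 = 26
  -> A = 26
B = 28^33 mod 41  (bits of 33 = 100001)
  bit 0 = 1: r = r^2 * 28 mod 41 = 1^2 * 28 = 1*28 = 28
  bit 1 = 0: r = r^2 mod 41 = 28^2 = 5
  bit 2 = 0: r = r^2 mod 41 = 5^2 = 25
  bit 3 = 0: r = r^2 mod 41 = 25^2 = 10
  bit 4 = 0: r = r^2 mod 41 = 10^2 = 18
  bit 5 = 1: r = r^2 * 28 mod 41 = 18^2 * 28 = 37*28 = 11
  -> B = 11
s = B^a = 11^27 mod 41  (bits of 27 = 11011)
  bit 0 = 1: r = r^2 * 11 mod 41 = 1^2 * 11 = 1*11 = 11
  bit 1 = 1: r = r^2 * 11 mod 41 = 11^2 * 11 = 39*11 = 19
  bit 2 = 0: r = r^2 mod 41 = 19^2 = 33
  bit 3 = 1: r = r^2 * 11 mod 41 = 33^2 * 11 = 23*11 = 7
  bit 4 = 1: r = r^2 * 11 mod 41 = 7^2 * 11 = 8*11 = 6
  -> s = B^a = 6

Answer: 6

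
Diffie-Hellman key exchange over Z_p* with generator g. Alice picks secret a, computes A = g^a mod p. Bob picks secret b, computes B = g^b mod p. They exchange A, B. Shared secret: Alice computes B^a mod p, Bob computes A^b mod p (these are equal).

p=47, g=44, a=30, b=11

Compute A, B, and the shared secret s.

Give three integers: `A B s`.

Answer: 25 43 28

Derivation:
A = 44^30 mod 47  (bits of 30 = 11110)
  bit 0 = 1: r = r^2 * 44 mod 47 = 1^2 * 44 = 1*44 = 44
  bit 1 = 1: r = r^2 * 44 mod 47 = 44^2 * 44 = 9*44 = 20
  bit 2 = 1: r = r^2 * 44 mod 47 = 20^2 * 44 = 24*44 = 22
  bit 3 = 1: r = r^2 * 44 mod 47 = 22^2 * 44 = 14*44 = 5
  bit 4 = 0: r = r^2 mod 47 = 5^2 = 25
  -> A = 25
B = 44^11 mod 47  (bits of 11 = 1011)
  bit 0 = 1: r = r^2 * 44 mod 47 = 1^2 * 44 = 1*44 = 44
  bit 1 = 0: r = r^2 mod 47 = 44^2 = 9
  bit 2 = 1: r = r^2 * 44 mod 47 = 9^2 * 44 = 34*44 = 39
  bit 3 = 1: r = r^2 * 44 mod 47 = 39^2 * 44 = 17*44 = 43
  -> B = 43
s = B^a = 43^30 mod 47  (bits of 30 = 11110)
  bit 0 = 1: r = r^2 * 43 mod 47 = 1^2 * 43 = 1*43 = 43
  bit 1 = 1: r = r^2 * 43 mod 47 = 43^2 * 43 = 16*43 = 30
  bit 2 = 1: r = r^2 * 43 mod 47 = 30^2 * 43 = 7*43 = 19
  bit 3 = 1: r = r^2 * 43 mod 47 = 19^2 * 43 = 32*43 = 13
  bit 4 = 0: r = r^2 mod 47 = 13^2 = 28
  -> s = B^a = 28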